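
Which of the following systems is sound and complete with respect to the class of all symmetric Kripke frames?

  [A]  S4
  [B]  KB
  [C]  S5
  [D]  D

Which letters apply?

(A) S4 is determined by the class of reflexive and transitive frames.
(B) KB is determined by exactly this class.
(C) S5 is determined by the class of reflexive, symmetric, and transitive frames.
(D) D is determined by the class of serial frames.

B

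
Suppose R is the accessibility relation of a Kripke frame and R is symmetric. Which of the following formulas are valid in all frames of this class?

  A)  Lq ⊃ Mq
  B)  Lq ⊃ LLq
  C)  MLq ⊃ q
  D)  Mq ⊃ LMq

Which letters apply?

C

(A) axiom D: valid iff R is serial. Such an R need not be serial — not valid.
(B) axiom 4: valid iff R is transitive. Such an R need not be transitive — not valid.
(C) MLq ⊃ q (the dual of axiom B) characterises the symmetric frames. Every such R is symmetric — valid.
(D) axiom 5: valid iff R is euclidean. Such an R need not be euclidean — not valid.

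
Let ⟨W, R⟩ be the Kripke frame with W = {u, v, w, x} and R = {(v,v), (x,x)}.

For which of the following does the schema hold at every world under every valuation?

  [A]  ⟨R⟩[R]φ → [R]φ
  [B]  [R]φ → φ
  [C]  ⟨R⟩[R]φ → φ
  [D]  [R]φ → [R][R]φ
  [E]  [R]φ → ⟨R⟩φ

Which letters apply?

A, C, D

R is not reflexive: not u R u.
R is symmetric: every R-edge is matched by its reverse.
R is transitive: R is closed under composition.
R is euclidean: any two R-successors of the same world are R-related.
R is not serial: u has no R-successor.
(A) ⟨R⟩[R]φ → [R]φ is the dual of axiom 5; it is valid on a frame exactly when R is euclidean. R is euclidean, so valid.
(B) [R]φ → φ is axiom T, which corresponds to reflexivity. R is not reflexive — not valid.
(C) the dual of axiom B: valid iff R is symmetric. R is symmetric — valid.
(D) [R]φ → [R][R]φ (axiom 4) characterises the transitive frames. R is transitive — valid.
(E) [R]φ → ⟨R⟩φ is axiom D; it is valid on a frame exactly when R is serial. R is not serial, so not valid.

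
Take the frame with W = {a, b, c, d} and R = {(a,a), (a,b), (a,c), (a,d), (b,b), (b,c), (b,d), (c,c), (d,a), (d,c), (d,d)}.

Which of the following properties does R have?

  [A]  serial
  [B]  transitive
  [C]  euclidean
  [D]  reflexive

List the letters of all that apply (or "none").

A, D

(A) serial: every world has an R-successor.
(B) not transitive: b R d and d R a but not b R a.
(C) not euclidean: a R b and a R a but not b R a.
(D) reflexive: each world relates to itself.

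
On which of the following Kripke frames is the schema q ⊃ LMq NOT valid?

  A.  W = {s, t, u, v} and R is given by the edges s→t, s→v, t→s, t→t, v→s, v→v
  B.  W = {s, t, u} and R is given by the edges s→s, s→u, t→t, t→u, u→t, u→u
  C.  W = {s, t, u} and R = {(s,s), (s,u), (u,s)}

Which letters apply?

B

The schema q ⊃ LMq is axiom B; it is valid on a frame iff R is symmetric.
(A) R is symmetric (every R-edge is matched by its reverse), so the schema is valid here.
(B) R is not symmetric (s R u but not u R s), so the schema fails here.
(C) R is symmetric (every R-edge is matched by its reverse), so the schema is valid here.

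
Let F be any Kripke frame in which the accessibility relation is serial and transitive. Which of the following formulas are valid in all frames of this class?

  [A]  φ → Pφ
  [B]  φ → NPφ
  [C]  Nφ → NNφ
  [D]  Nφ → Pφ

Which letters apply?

(A) the dual of axiom T: valid iff R is reflexive. Such an R need not be reflexive — not valid.
(B) φ → NPφ is axiom B, which corresponds to symmetry. Such an R need not be symmetric — not valid.
(C) axiom 4: valid iff R is transitive. Every such R is transitive — valid.
(D) Nφ → Pφ (axiom D) characterises the serial frames. Every such R is serial — valid.

C, D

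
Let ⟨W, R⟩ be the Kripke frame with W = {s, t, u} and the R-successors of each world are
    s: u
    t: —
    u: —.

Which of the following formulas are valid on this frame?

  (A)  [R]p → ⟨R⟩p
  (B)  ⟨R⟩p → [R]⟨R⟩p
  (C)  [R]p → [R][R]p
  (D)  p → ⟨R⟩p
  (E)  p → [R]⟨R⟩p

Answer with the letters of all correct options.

C

R is not reflexive: not s R s.
R is not symmetric: s R u but not u R s.
R is transitive: R is closed under composition.
R is not euclidean: s R u and s R u but not u R u.
R is not serial: t has no R-successor.
(A) axiom D: valid iff R is serial. R is not serial — not valid.
(B) ⟨R⟩p → [R]⟨R⟩p is axiom 5, which corresponds to the euclidean property. R is not euclidean — not valid.
(C) [R]p → [R][R]p (axiom 4) characterises the transitive frames. R is transitive — valid.
(D) p → ⟨R⟩p is the dual of axiom T; it is valid on a frame exactly when R is reflexive. R is not reflexive, so not valid.
(E) axiom B: valid iff R is symmetric. R is not symmetric — not valid.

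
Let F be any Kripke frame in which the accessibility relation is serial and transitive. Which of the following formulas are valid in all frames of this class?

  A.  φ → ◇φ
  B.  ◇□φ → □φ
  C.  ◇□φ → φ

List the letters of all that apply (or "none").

none

(A) the dual of axiom T: valid iff R is reflexive. Such an R need not be reflexive — not valid.
(B) ◇□φ → □φ is the dual of axiom 5; it is valid on a frame exactly when R is euclidean. Such an R need not be euclidean, so not valid.
(C) ◇□φ → φ (the dual of axiom B) characterises the symmetric frames. Such an R need not be symmetric — not valid.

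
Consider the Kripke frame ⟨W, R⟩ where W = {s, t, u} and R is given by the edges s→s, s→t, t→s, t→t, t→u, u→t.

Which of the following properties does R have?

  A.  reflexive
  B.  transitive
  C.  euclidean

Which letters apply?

(A) not reflexive: not u R u.
(B) not transitive: s R t and t R u but not s R u.
(C) not euclidean: t R s and t R u but not s R u.

none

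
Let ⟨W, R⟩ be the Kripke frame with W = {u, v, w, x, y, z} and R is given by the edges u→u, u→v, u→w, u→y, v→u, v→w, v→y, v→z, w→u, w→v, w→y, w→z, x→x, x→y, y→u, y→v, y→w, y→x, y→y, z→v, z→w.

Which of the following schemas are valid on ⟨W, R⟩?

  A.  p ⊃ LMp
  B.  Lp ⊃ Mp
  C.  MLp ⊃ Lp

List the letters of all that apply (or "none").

R is symmetric: every R-edge is matched by its reverse.
R is not euclidean: v R u and v R z but not u R z.
R is serial: every world has an R-successor.
(A) p ⊃ LMp (axiom B) characterises the symmetric frames. R is symmetric — valid.
(B) Lp ⊃ Mp is axiom D, which corresponds to seriality. R is serial — valid.
(C) MLp ⊃ Lp is the dual of axiom 5, which corresponds to the euclidean property. R is not euclidean — not valid.

A, B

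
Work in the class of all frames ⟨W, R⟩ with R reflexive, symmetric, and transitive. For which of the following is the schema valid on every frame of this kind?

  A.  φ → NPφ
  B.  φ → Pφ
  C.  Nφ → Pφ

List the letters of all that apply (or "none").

A, B, C

A relation that is reflexive, symmetric, and transitive is also euclidean and serial.
(A) φ → NPφ is axiom B; it is valid on a frame exactly when R is symmetric. Every such R is symmetric, so valid.
(B) φ → Pφ (the dual of axiom T) characterises the reflexive frames. Every such R is reflexive — valid.
(C) Nφ → Pφ is axiom D, which corresponds to seriality. Every such R is serial — valid.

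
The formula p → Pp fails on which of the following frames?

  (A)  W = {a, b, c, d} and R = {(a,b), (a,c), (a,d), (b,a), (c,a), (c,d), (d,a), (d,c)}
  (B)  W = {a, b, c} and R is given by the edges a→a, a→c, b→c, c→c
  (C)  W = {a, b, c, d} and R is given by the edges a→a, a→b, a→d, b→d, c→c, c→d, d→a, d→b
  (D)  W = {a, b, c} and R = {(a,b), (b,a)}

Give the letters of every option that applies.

The schema p → Pp is the dual of axiom T; it is valid on a frame iff R is reflexive.
(A) R is not reflexive (not a R a), so the schema fails here.
(B) R is not reflexive (not b R b), so the schema fails here.
(C) R is not reflexive (not b R b), so the schema fails here.
(D) R is not reflexive (not a R a), so the schema fails here.

A, B, C, D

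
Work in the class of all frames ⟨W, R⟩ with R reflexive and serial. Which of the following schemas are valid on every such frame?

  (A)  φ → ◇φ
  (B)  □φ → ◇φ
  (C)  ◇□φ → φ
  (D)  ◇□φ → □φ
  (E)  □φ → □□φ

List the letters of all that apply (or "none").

(A) φ → ◇φ is the dual of axiom T; it is valid on a frame exactly when R is reflexive. Every such R is reflexive, so valid.
(B) □φ → ◇φ is axiom D; it is valid on a frame exactly when R is serial. Every such R is serial, so valid.
(C) ◇□φ → φ is the dual of axiom B; it is valid on a frame exactly when R is symmetric. Such an R need not be symmetric, so not valid.
(D) the dual of axiom 5: valid iff R is euclidean. Such an R need not be euclidean — not valid.
(E) □φ → □□φ is axiom 4, which corresponds to transitivity. Such an R need not be transitive — not valid.

A, B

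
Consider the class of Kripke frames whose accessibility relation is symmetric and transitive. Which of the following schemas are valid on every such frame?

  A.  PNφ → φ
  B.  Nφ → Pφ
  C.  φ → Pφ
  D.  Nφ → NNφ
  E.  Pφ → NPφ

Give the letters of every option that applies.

A symmetric transitive relation is euclidean (uRv and uRw give vRu by symmetry, then vRw by transitivity).
(A) the dual of axiom B: valid iff R is symmetric. Every such R is symmetric — valid.
(B) Nφ → Pφ is axiom D, which corresponds to seriality. Such an R need not be serial — not valid.
(C) φ → Pφ is the dual of axiom T, which corresponds to reflexivity. Such an R need not be reflexive — not valid.
(D) Nφ → NNφ (axiom 4) characterises the transitive frames. Every such R is transitive — valid.
(E) Pφ → NPφ is axiom 5; it is valid on a frame exactly when R is euclidean. Every such R is euclidean, so valid.

A, D, E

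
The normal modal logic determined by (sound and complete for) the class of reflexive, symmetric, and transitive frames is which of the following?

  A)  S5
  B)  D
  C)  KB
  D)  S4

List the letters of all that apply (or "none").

(A) S5 is determined by exactly this class.
(B) D is determined by the class of serial frames.
(C) KB is determined by the class of symmetric frames.
(D) S4 is determined by the class of reflexive and transitive frames.

A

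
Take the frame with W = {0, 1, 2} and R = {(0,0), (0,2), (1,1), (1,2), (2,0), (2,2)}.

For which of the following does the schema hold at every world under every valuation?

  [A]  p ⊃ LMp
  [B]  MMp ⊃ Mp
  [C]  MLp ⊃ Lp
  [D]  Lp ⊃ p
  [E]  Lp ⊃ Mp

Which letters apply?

R is reflexive: each world relates to itself.
R is not symmetric: 1 R 2 but not 2 R 1.
R is not transitive: 1 R 2 and 2 R 0 but not 1 R 0.
R is not euclidean: 1 R 2 and 1 R 1 but not 2 R 1.
R is serial: every world has an R-successor.
(A) p ⊃ LMp (axiom B) characterises the symmetric frames. R is not symmetric — not valid.
(B) MMp ⊃ Mp (the dual of axiom 4) characterises the transitive frames. R is not transitive — not valid.
(C) MLp ⊃ Lp is the dual of axiom 5, which corresponds to the euclidean property. R is not euclidean — not valid.
(D) Lp ⊃ p (axiom T) characterises the reflexive frames. R is reflexive — valid.
(E) Lp ⊃ Mp is axiom D, which corresponds to seriality. R is serial — valid.

D, E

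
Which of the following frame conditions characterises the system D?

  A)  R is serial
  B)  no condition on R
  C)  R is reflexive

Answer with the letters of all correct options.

(A) D is sound and complete for exactly this class.
(B) this class determines K, not D.
(C) this class determines T (= KT), not D.

A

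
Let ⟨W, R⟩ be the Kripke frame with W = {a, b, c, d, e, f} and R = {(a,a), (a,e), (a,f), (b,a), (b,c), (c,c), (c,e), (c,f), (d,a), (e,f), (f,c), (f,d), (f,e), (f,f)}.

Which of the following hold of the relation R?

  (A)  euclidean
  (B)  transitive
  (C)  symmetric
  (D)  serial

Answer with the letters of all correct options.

(A) not euclidean: a R e and a R a but not e R a.
(B) not transitive: a R f and f R c but not a R c.
(C) not symmetric: a R e but not e R a.
(D) serial: every world has an R-successor.

D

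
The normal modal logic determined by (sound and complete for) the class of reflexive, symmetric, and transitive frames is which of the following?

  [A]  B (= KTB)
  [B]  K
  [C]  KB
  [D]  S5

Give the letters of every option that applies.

(A) B (= KTB) is determined by the class of reflexive and symmetric frames.
(B) K is determined by the class of arbitrary frames.
(C) KB is determined by the class of symmetric frames.
(D) S5 is determined by exactly this class.

D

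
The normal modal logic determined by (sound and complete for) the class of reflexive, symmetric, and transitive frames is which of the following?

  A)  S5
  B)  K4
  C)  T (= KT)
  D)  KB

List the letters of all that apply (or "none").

(A) S5 is determined by exactly this class.
(B) K4 is determined by the class of transitive frames.
(C) T (= KT) is determined by the class of reflexive frames.
(D) KB is determined by the class of symmetric frames.

A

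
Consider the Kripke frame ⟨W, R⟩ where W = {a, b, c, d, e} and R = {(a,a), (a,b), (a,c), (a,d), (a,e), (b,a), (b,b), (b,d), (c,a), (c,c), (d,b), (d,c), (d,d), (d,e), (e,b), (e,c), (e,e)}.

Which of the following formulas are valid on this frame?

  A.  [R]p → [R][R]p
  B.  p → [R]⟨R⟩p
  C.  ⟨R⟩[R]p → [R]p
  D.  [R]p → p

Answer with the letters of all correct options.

D

R is reflexive: each world relates to itself.
R is not symmetric: a R d but not d R a.
R is not transitive: b R a and a R c but not b R c.
R is not euclidean: a R b and a R c but not b R c.
(A) [R]p → [R][R]p is axiom 4; it is valid on a frame exactly when R is transitive. R is not transitive, so not valid.
(B) p → [R]⟨R⟩p is axiom B, which corresponds to symmetry. R is not symmetric — not valid.
(C) ⟨R⟩[R]p → [R]p is the dual of axiom 5; it is valid on a frame exactly when R is euclidean. R is not euclidean, so not valid.
(D) [R]p → p is axiom T; it is valid on a frame exactly when R is reflexive. R is reflexive, so valid.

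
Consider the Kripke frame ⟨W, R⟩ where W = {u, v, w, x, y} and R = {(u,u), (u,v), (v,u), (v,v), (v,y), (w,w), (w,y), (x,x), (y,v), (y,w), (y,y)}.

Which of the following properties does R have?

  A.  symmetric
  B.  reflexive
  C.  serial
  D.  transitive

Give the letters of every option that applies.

A, B, C

(A) symmetric: every R-edge is matched by its reverse.
(B) reflexive: each world relates to itself.
(C) serial: every world has an R-successor.
(D) not transitive: u R v and v R y but not u R y.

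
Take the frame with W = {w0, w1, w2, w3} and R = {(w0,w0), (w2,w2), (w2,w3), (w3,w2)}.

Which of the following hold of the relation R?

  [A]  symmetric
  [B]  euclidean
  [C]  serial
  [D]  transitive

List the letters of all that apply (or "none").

(A) symmetric: every R-edge is matched by its reverse.
(B) not euclidean: w2 R w3 and w2 R w3 but not w3 R w3.
(C) not serial: w1 has no R-successor.
(D) not transitive: w3 R w2 and w2 R w3 but not w3 R w3.

A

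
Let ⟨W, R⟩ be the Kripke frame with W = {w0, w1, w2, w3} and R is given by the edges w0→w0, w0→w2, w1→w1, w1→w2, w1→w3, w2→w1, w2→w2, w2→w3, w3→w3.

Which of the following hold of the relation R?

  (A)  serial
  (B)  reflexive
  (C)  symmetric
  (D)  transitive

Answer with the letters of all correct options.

A, B

(A) serial: every world has an R-successor.
(B) reflexive: each world relates to itself.
(C) not symmetric: w0 R w2 but not w2 R w0.
(D) not transitive: w0 R w2 and w2 R w1 but not w0 R w1.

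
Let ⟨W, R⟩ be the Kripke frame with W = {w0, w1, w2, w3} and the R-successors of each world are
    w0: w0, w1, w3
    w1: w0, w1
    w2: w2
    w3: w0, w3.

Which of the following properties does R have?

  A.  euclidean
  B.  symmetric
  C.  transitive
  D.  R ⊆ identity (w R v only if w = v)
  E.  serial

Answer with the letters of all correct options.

(A) not euclidean: w0 R w1 and w0 R w3 but not w1 R w3.
(B) symmetric: every R-edge is matched by its reverse.
(C) not transitive: w1 R w0 and w0 R w3 but not w1 R w3.
(D) not ⊆ identity: w0 R w1 with w0 ≠ w1.
(E) serial: every world has an R-successor.

B, E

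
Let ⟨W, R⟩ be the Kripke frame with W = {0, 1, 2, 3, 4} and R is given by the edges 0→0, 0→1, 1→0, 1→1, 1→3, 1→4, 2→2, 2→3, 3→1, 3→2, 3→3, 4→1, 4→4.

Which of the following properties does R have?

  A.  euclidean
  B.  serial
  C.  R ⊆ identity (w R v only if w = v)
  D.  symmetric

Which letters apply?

B, D

(A) not euclidean: 1 R 0 and 1 R 3 but not 0 R 3.
(B) serial: every world has an R-successor.
(C) not ⊆ identity: 0 R 1 with 0 ≠ 1.
(D) symmetric: every R-edge is matched by its reverse.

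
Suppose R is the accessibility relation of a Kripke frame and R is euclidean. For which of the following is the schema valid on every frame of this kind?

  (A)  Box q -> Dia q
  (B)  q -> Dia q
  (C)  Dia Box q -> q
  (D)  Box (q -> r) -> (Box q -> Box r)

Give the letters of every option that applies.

D

(A) Box q -> Dia q is axiom D, which corresponds to seriality. Such an R need not be serial — not valid.
(B) q -> Dia q is the dual of axiom T; it is valid on a frame exactly when R is reflexive. Such an R need not be reflexive, so not valid.
(C) Dia Box q -> q (the dual of axiom B) characterises the symmetric frames. Such an R need not be symmetric — not valid.
(D) this is just K, valid on every normal frame.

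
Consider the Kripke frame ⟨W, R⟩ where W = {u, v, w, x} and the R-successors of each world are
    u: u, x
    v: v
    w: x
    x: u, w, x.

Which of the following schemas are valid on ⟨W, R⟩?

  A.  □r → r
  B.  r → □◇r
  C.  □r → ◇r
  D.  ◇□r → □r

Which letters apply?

B, C

R is not reflexive: not w R w.
R is symmetric: every R-edge is matched by its reverse.
R is not euclidean: x R u and x R w but not u R w.
R is serial: every world has an R-successor.
(A) □r → r (axiom T) characterises the reflexive frames. R is not reflexive — not valid.
(B) axiom B: valid iff R is symmetric. R is symmetric — valid.
(C) □r → ◇r is axiom D; it is valid on a frame exactly when R is serial. R is serial, so valid.
(D) ◇□r → □r (the dual of axiom 5) characterises the euclidean frames. R is not euclidean — not valid.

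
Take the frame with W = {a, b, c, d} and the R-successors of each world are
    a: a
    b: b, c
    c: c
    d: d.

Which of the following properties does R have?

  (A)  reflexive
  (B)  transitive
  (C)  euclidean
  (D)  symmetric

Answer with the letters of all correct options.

A, B

(A) reflexive: each world relates to itself.
(B) transitive: R is closed under composition.
(C) not euclidean: b R c and b R b but not c R b.
(D) not symmetric: b R c but not c R b.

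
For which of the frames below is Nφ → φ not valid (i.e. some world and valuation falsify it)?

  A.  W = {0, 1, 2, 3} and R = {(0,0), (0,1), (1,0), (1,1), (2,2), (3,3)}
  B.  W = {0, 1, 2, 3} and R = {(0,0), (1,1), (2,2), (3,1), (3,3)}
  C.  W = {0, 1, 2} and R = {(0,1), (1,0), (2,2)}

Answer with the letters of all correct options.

C

The schema Nφ → φ is axiom T; it is valid on a frame iff R is reflexive.
(A) R is reflexive (each world relates to itself), so the schema is valid here.
(B) R is reflexive (each world relates to itself), so the schema is valid here.
(C) R is not reflexive (not 0 R 0), so the schema fails here.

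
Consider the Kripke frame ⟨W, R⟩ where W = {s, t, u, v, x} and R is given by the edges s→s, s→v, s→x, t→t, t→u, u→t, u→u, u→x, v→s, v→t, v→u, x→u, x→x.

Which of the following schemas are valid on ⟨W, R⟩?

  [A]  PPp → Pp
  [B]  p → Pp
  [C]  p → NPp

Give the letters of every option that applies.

R is not reflexive: not v R v.
R is not symmetric: s R x but not x R s.
R is not transitive: s R v and v R t but not s R t.
(A) PPp → Pp is the dual of axiom 4, which corresponds to transitivity. R is not transitive — not valid.
(B) p → Pp is the dual of axiom T; it is valid on a frame exactly when R is reflexive. R is not reflexive, so not valid.
(C) p → NPp (axiom B) characterises the symmetric frames. R is not symmetric — not valid.

none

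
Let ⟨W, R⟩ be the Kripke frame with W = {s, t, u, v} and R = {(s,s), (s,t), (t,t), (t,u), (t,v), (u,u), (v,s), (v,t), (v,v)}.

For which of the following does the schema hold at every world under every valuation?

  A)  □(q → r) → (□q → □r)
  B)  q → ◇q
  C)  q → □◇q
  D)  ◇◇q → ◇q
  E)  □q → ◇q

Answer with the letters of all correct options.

A, B, E

R is reflexive: each world relates to itself.
R is not symmetric: s R t but not t R s.
R is not transitive: s R t and t R u but not s R u.
R is serial: every world has an R-successor.
(A) □(q → r) → (□q → □r) is axiom K, valid on every Kripke frame — valid.
(B) the dual of axiom T: valid iff R is reflexive. R is reflexive — valid.
(C) q → □◇q is axiom B; it is valid on a frame exactly when R is symmetric. R is not symmetric, so not valid.
(D) the dual of axiom 4: valid iff R is transitive. R is not transitive — not valid.
(E) □q → ◇q is axiom D; it is valid on a frame exactly when R is serial. R is serial, so valid.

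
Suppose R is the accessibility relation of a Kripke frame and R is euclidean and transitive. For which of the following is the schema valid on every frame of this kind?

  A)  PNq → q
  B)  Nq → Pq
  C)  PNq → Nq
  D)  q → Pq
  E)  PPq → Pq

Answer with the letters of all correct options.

(A) PNq → q (the dual of axiom B) characterises the symmetric frames. Such an R need not be symmetric — not valid.
(B) Nq → Pq is axiom D, which corresponds to seriality. Such an R need not be serial — not valid.
(C) PNq → Nq is the dual of axiom 5; it is valid on a frame exactly when R is euclidean. Every such R is euclidean, so valid.
(D) q → Pq is the dual of axiom T; it is valid on a frame exactly when R is reflexive. Such an R need not be reflexive, so not valid.
(E) PPq → Pq is the dual of axiom 4, which corresponds to transitivity. Every such R is transitive — valid.

C, E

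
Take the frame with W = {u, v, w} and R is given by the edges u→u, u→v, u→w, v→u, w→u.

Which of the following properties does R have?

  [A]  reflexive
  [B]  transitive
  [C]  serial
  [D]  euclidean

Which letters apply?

C

(A) not reflexive: not v R v.
(B) not transitive: v R u and u R v but not v R v.
(C) serial: every world has an R-successor.
(D) not euclidean: u R v and u R w but not v R w.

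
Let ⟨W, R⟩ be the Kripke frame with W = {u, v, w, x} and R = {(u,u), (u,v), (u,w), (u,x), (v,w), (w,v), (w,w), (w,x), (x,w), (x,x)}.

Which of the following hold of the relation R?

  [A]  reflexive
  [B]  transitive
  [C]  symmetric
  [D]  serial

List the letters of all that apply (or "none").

(A) not reflexive: not v R v.
(B) not transitive: v R w and w R v but not v R v.
(C) not symmetric: u R v but not v R u.
(D) serial: every world has an R-successor.

D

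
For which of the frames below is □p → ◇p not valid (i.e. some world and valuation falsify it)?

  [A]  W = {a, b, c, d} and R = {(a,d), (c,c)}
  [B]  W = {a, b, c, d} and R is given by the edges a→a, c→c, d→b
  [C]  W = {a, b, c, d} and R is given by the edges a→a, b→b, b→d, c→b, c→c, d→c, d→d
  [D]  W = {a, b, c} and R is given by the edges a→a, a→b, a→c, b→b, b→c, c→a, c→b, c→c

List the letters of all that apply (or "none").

A, B

The schema □p → ◇p is axiom D; it is valid on a frame iff R is serial.
(A) R is not serial (b has no R-successor), so the schema fails here.
(B) R is not serial (b has no R-successor), so the schema fails here.
(C) R is serial (every world has an R-successor), so the schema is valid here.
(D) R is serial (every world has an R-successor), so the schema is valid here.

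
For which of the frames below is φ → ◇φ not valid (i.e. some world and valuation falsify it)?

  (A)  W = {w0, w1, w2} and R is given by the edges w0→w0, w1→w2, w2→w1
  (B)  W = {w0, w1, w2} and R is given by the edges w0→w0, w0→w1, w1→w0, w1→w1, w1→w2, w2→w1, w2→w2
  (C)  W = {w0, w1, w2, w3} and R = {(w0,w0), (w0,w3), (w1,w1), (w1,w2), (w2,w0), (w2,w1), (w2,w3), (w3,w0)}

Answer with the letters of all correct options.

The schema φ → ◇φ is the dual of axiom T; it is valid on a frame iff R is reflexive.
(A) R is not reflexive (not w1 R w1), so the schema fails here.
(B) R is reflexive (each world relates to itself), so the schema is valid here.
(C) R is not reflexive (not w2 R w2), so the schema fails here.

A, C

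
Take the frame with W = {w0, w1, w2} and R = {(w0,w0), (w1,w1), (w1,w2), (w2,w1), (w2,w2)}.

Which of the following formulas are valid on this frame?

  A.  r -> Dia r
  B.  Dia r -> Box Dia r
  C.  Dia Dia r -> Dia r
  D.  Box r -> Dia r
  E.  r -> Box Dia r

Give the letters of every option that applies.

A, B, C, D, E

R is reflexive: each world relates to itself.
R is symmetric: every R-edge is matched by its reverse.
R is transitive: R is closed under composition.
R is euclidean: any two R-successors of the same world are R-related.
R is serial: every world has an R-successor.
(A) r -> Dia r (the dual of axiom T) characterises the reflexive frames. R is reflexive — valid.
(B) axiom 5: valid iff R is euclidean. R is euclidean — valid.
(C) the dual of axiom 4: valid iff R is transitive. R is transitive — valid.
(D) Box r -> Dia r is axiom D; it is valid on a frame exactly when R is serial. R is serial, so valid.
(E) r -> Box Dia r (axiom B) characterises the symmetric frames. R is symmetric — valid.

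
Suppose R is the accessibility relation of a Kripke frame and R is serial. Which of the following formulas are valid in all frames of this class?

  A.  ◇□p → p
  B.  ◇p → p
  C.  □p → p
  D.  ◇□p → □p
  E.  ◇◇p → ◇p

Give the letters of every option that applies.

none

(A) ◇□p → p is the dual of axiom B, which corresponds to symmetry. Such an R need not be symmetric — not valid.
(B) ◇p → p is valid only on frames where every R-edge is a self-loop. Such an R need not be a subset of the identity — not valid.
(C) □p → p is axiom T, which corresponds to reflexivity. Such an R need not be reflexive — not valid.
(D) ◇□p → □p is the dual of axiom 5, which corresponds to the euclidean property. Such an R need not be euclidean — not valid.
(E) ◇◇p → ◇p is the dual of axiom 4; it is valid on a frame exactly when R is transitive. Such an R need not be transitive, so not valid.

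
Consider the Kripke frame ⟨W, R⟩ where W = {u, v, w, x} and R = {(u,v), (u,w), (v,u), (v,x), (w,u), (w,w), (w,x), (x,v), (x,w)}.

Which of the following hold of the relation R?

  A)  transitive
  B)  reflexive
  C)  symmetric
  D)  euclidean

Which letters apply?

(A) not transitive: u R v and v R u but not u R u.
(B) not reflexive: not u R u.
(C) symmetric: every R-edge is matched by its reverse.
(D) not euclidean: u R v and u R w but not v R w.

C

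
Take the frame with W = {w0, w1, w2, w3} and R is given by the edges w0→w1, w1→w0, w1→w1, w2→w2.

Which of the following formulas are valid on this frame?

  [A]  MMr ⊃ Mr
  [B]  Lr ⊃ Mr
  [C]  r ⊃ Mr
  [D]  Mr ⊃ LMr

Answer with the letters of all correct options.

R is not reflexive: not w0 R w0.
R is not transitive: w0 R w1 and w1 R w0 but not w0 R w0.
R is not euclidean: w1 R w0 and w1 R w0 but not w0 R w0.
R is not serial: w3 has no R-successor.
(A) MMr ⊃ Mr is the dual of axiom 4, which corresponds to transitivity. R is not transitive — not valid.
(B) Lr ⊃ Mr (axiom D) characterises the serial frames. R is not serial — not valid.
(C) r ⊃ Mr (the dual of axiom T) characterises the reflexive frames. R is not reflexive — not valid.
(D) Mr ⊃ LMr is axiom 5; it is valid on a frame exactly when R is euclidean. R is not euclidean, so not valid.

none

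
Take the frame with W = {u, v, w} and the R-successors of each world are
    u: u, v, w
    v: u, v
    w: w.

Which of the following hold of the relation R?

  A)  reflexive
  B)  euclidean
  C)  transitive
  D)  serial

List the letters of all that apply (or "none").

A, D

(A) reflexive: each world relates to itself.
(B) not euclidean: u R v and u R w but not v R w.
(C) not transitive: v R u and u R w but not v R w.
(D) serial: every world has an R-successor.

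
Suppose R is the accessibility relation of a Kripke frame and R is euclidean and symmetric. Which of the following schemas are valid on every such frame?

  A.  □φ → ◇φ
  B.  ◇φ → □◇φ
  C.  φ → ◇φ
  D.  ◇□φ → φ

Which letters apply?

A symmetric euclidean relation is transitive (uRv and vRw give vRu by symmetry, then uRw by the euclidean condition, applied at v).
(A) □φ → ◇φ (axiom D) characterises the serial frames. Such an R need not be serial — not valid.
(B) axiom 5: valid iff R is euclidean. Every such R is euclidean — valid.
(C) φ → ◇φ is the dual of axiom T, which corresponds to reflexivity. Such an R need not be reflexive — not valid.
(D) ◇□φ → φ is the dual of axiom B, which corresponds to symmetry. Every such R is symmetric — valid.

B, D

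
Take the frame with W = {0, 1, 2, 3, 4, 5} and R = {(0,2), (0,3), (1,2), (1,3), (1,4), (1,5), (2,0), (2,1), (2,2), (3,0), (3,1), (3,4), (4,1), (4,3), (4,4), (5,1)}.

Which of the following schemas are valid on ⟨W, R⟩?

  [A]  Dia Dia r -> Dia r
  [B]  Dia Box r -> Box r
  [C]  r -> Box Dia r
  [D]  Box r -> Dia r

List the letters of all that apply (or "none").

C, D

R is symmetric: every R-edge is matched by its reverse.
R is not transitive: 0 R 2 and 2 R 0 but not 0 R 0.
R is not euclidean: 0 R 2 and 0 R 3 but not 2 R 3.
R is serial: every world has an R-successor.
(A) Dia Dia r -> Dia r (the dual of axiom 4) characterises the transitive frames. R is not transitive — not valid.
(B) Dia Box r -> Box r is the dual of axiom 5, which corresponds to the euclidean property. R is not euclidean — not valid.
(C) r -> Box Dia r is axiom B, which corresponds to symmetry. R is symmetric — valid.
(D) Box r -> Dia r is axiom D, which corresponds to seriality. R is serial — valid.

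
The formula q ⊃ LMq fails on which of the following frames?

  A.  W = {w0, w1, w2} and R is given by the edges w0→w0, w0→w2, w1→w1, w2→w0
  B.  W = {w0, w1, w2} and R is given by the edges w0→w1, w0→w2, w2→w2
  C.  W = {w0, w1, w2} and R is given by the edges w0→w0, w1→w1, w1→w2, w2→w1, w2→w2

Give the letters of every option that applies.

The schema q ⊃ LMq is axiom B; it is valid on a frame iff R is symmetric.
(A) R is symmetric (every R-edge is matched by its reverse), so the schema is valid here.
(B) R is not symmetric (w0 R w1 but not w1 R w0), so the schema fails here.
(C) R is symmetric (every R-edge is matched by its reverse), so the schema is valid here.

B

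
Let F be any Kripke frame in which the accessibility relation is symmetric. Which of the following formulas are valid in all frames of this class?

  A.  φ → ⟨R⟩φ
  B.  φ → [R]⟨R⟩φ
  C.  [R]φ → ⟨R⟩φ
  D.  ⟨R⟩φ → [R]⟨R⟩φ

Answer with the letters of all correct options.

(A) the dual of axiom T: valid iff R is reflexive. Such an R need not be reflexive — not valid.
(B) axiom B: valid iff R is symmetric. Every such R is symmetric — valid.
(C) [R]φ → ⟨R⟩φ (axiom D) characterises the serial frames. Such an R need not be serial — not valid.
(D) ⟨R⟩φ → [R]⟨R⟩φ (axiom 5) characterises the euclidean frames. Such an R need not be euclidean — not valid.

B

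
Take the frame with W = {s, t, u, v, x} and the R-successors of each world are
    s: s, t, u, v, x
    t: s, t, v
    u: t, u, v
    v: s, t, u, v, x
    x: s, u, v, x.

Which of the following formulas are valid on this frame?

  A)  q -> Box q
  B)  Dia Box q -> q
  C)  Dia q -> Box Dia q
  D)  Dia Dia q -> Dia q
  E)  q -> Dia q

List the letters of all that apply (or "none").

E

R is reflexive: each world relates to itself.
R is not symmetric: s R u but not u R s.
R is not transitive: t R s and s R u but not t R u.
R is not euclidean: s R t and s R u but not t R u.
R is not a subset of the identity: s R t with s ≠ t.
(A) q -> Box q is equivalent to ◇p→p; it holds exactly when R ⊆ identity. Here R ⊄ identity — not valid.
(B) Dia Box q -> q is the dual of axiom B; it is valid on a frame exactly when R is symmetric. R is not symmetric, so not valid.
(C) Dia q -> Box Dia q is axiom 5; it is valid on a frame exactly when R is euclidean. R is not euclidean, so not valid.
(D) the dual of axiom 4: valid iff R is transitive. R is not transitive — not valid.
(E) q -> Dia q is the dual of axiom T, which corresponds to reflexivity. R is reflexive — valid.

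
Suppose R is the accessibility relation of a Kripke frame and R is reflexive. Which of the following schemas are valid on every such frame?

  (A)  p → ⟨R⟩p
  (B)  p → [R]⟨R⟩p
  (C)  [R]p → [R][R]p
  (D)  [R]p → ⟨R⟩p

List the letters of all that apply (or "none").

A reflexive relation is serial.
(A) p → ⟨R⟩p is the dual of axiom T, which corresponds to reflexivity. Every such R is reflexive — valid.
(B) axiom B: valid iff R is symmetric. Such an R need not be symmetric — not valid.
(C) axiom 4: valid iff R is transitive. Such an R need not be transitive — not valid.
(D) [R]p → ⟨R⟩p is axiom D, which corresponds to seriality. Every such R is serial — valid.

A, D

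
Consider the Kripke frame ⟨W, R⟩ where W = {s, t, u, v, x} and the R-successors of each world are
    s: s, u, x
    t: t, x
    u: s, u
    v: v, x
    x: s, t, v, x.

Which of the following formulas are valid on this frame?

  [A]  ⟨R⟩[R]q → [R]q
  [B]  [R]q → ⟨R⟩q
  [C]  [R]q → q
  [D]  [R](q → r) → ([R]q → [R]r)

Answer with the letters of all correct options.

B, C, D

R is reflexive: each world relates to itself.
R is not euclidean: s R u and s R x but not u R x.
R is serial: every world has an R-successor.
(A) ⟨R⟩[R]q → [R]q is the dual of axiom 5, which corresponds to the euclidean property. R is not euclidean — not valid.
(B) axiom D: valid iff R is serial. R is serial — valid.
(C) [R]q → q (axiom T) characterises the reflexive frames. R is reflexive — valid.
(D) [R](q → r) → ([R]q → [R]r) is the K axiom; it holds on all frames — valid.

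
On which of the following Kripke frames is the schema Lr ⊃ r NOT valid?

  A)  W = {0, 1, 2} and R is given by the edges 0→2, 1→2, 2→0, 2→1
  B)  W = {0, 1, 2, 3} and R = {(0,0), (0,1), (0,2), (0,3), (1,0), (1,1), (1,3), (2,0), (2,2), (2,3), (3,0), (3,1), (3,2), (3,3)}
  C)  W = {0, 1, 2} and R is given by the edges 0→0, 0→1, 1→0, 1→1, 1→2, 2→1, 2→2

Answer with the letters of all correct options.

The schema Lr ⊃ r is axiom T; it is valid on a frame iff R is reflexive.
(A) R is not reflexive (not 0 R 0), so the schema fails here.
(B) R is reflexive (each world relates to itself), so the schema is valid here.
(C) R is reflexive (each world relates to itself), so the schema is valid here.

A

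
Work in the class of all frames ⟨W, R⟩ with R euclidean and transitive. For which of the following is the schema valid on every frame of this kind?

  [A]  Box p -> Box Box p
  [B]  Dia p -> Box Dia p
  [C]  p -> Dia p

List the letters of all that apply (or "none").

(A) Box p -> Box Box p is axiom 4; it is valid on a frame exactly when R is transitive. Every such R is transitive, so valid.
(B) Dia p -> Box Dia p (axiom 5) characterises the euclidean frames. Every such R is euclidean — valid.
(C) p -> Dia p (the dual of axiom T) characterises the reflexive frames. Such an R need not be reflexive — not valid.

A, B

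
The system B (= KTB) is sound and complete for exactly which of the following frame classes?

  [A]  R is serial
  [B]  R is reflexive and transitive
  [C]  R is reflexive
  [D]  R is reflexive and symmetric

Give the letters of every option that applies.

(A) this class determines D, not B (= KTB).
(B) this class determines S4, not B (= KTB).
(C) this class determines T (= KT), not B (= KTB).
(D) B (= KTB) is sound and complete for exactly this class.

D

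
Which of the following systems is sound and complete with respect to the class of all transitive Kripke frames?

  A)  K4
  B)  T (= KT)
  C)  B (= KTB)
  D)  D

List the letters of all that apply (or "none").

(A) K4 is determined by exactly this class.
(B) T (= KT) is determined by the class of reflexive frames.
(C) B (= KTB) is determined by the class of reflexive and symmetric frames.
(D) D is determined by the class of serial frames.

A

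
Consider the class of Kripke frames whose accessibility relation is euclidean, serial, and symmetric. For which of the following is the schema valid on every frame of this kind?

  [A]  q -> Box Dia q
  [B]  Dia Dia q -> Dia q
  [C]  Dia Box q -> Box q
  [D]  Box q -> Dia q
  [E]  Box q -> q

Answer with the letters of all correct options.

A, B, C, D, E

Serial, symmetric and euclidean together give transitive (from symmetry + euclidean) and then reflexive; the relation is an equivalence.
(A) q -> Box Dia q (axiom B) characterises the symmetric frames. Every such R is symmetric — valid.
(B) Dia Dia q -> Dia q is the dual of axiom 4; it is valid on a frame exactly when R is transitive. Every such R is transitive, so valid.
(C) Dia Box q -> Box q is the dual of axiom 5; it is valid on a frame exactly when R is euclidean. Every such R is euclidean, so valid.
(D) Box q -> Dia q is axiom D; it is valid on a frame exactly when R is serial. Every such R is serial, so valid.
(E) axiom T: valid iff R is reflexive. Every such R is reflexive — valid.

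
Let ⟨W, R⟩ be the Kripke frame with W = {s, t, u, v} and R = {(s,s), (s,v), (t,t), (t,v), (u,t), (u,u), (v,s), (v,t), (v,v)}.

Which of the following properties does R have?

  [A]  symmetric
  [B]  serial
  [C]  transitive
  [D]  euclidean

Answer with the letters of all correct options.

(A) not symmetric: u R t but not t R u.
(B) serial: every world has an R-successor.
(C) not transitive: s R v and v R t but not s R t.
(D) not euclidean: u R t and u R u but not t R u.

B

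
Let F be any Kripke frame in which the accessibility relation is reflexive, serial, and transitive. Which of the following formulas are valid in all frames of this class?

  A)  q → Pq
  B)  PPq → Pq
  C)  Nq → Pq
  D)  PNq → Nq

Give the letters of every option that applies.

(A) q → Pq (the dual of axiom T) characterises the reflexive frames. Every such R is reflexive — valid.
(B) the dual of axiom 4: valid iff R is transitive. Every such R is transitive — valid.
(C) Nq → Pq is axiom D; it is valid on a frame exactly when R is serial. Every such R is serial, so valid.
(D) PNq → Nq is the dual of axiom 5; it is valid on a frame exactly when R is euclidean. Such an R need not be euclidean, so not valid.

A, B, C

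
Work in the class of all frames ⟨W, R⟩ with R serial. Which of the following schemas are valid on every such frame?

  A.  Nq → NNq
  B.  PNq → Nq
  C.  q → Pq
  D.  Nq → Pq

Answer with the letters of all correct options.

(A) Nq → NNq is axiom 4, which corresponds to transitivity. Such an R need not be transitive — not valid.
(B) PNq → Nq is the dual of axiom 5, which corresponds to the euclidean property. Such an R need not be euclidean — not valid.
(C) q → Pq is the dual of axiom T, which corresponds to reflexivity. Such an R need not be reflexive — not valid.
(D) Nq → Pq is axiom D, which corresponds to seriality. Every such R is serial — valid.

D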